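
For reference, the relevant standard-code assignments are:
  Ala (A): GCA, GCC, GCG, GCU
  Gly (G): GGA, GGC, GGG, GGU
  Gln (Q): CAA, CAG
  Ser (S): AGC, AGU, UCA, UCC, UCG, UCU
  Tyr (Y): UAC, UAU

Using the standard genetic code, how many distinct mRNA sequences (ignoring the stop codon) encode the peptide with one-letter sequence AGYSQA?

1536

Ala: 4 codons.
Gly: 4 codons.
Tyr: 2 codons.
Ser: 6 codons.
Gln: 2 codons.
Ala: 4 codons.
4 × 4 × 2 × 6 × 2 × 4 = 1536.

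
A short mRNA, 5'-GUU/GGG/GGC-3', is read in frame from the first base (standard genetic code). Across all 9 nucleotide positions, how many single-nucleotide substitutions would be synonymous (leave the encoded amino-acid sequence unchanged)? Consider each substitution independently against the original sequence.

Codon 1 (GUU, Val): 3 synonymous substitutions.
Codon 2 (GGG, Gly): 3 synonymous substitutions.
Codon 3 (GGC, Gly): 3 synonymous substitutions.
Total: 3 + 3 + 3 = 9.

9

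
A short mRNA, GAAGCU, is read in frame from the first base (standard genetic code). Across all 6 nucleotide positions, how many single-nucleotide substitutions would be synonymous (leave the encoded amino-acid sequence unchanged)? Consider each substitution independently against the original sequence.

Codon 1 (GAA, Glu): 1 synonymous substitution.
Codon 2 (GCU, Ala): 3 synonymous substitutions.
Total: 1 + 3 = 4.

4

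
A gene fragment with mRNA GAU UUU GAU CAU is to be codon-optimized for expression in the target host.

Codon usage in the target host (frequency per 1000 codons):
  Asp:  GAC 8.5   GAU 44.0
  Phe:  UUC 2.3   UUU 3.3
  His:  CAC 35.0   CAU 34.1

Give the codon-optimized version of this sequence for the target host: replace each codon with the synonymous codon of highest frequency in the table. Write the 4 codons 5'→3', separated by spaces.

Codon 1 (Asp): best is GAU at 44.0.
Codon 2 (Phe): best is UUU at 3.3.
Codon 3 (Asp): best is GAU at 44.0.
Codon 4 (His): best is CAC at 35.0.

GAU UUU GAU CAC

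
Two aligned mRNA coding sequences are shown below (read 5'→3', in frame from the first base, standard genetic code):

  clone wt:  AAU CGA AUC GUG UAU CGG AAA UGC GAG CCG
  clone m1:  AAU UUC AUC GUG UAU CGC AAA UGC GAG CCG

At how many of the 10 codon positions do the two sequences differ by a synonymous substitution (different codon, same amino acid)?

Codon 1: AAU Asn / AAU Asn — identical.
Codon 2: CGA Arg / UUC Phe — nonsynonymous.
Codon 3: AUC Ile / AUC Ile — identical.
Codon 4: GUG Val / GUG Val — identical.
Codon 5: UAU Tyr / UAU Tyr — identical.
Codon 6: CGG Arg / CGC Arg — synonymous.
Codon 7: AAA Lys / AAA Lys — identical.
Codon 8: UGC Cys / UGC Cys — identical.
Codon 9: GAG Glu / GAG Glu — identical.
Codon 10: CCG Pro / CCG Pro — identical.
Synonymous differences: 1.

1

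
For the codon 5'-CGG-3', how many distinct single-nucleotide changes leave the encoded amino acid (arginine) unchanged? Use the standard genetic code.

4

Position 1: AGG → 1 synonymous.
Position 2: none → 0 synonymous.
Position 3: CGU, CGC, CGA → 3 synonymous.
Total: 1 + 0 + 3 = 4.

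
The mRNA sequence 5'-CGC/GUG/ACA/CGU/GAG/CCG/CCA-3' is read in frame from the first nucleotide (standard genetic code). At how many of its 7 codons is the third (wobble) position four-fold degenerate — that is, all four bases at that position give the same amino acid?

6

Codon 1 CGC (Arg): third position 4-fold.
Codon 2 GUG (Val): third position 4-fold.
Codon 3 ACA (Thr): third position 4-fold.
Codon 4 CGU (Arg): third position 4-fold.
Codon 5 GAG (Glu): third position 2-fold.
Codon 6 CCG (Pro): third position 4-fold.
Codon 7 CCA (Pro): third position 4-fold.
Four-fold degenerate third positions: 6.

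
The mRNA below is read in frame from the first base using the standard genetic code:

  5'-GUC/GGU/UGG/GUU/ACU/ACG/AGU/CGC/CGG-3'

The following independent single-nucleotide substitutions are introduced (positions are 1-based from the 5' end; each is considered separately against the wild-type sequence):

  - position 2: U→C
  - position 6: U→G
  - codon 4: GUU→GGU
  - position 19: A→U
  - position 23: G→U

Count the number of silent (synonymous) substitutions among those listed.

Codon 1: GUC (Val) → GCC (Ala) — missense.
Codon 2: GGU (Gly) → GGG (Gly) — synonymous.
Codon 4: GUU (Val) → GGU (Gly) — missense.
Codon 7: AGU (Ser) → UGU (Cys) — missense.
Codon 8: CGC (Arg) → CUC (Leu) — missense.
Synonymous: 1 of 5.

1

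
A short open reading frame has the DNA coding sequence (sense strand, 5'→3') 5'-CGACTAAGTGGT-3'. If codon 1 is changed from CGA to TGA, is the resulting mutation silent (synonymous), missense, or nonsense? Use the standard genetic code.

nonsense

Position 1 falls in codon 1: CGA → Arg.
After the substitution the codon is TGA → Stop.
The new codon is a stop codon, so this is a nonsense mutation.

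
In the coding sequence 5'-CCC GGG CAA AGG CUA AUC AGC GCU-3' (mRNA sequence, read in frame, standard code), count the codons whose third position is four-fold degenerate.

4

Codon 1 CCC (Pro): third position 4-fold.
Codon 2 GGG (Gly): third position 4-fold.
Codon 3 CAA (Gln): third position 2-fold.
Codon 4 AGG (Arg): third position 2-fold.
Codon 5 CUA (Leu): third position 4-fold.
Codon 6 AUC (Ile): third position 3-fold.
Codon 7 AGC (Ser): third position 2-fold.
Codon 8 GCU (Ala): third position 4-fold.
Four-fold degenerate third positions: 4.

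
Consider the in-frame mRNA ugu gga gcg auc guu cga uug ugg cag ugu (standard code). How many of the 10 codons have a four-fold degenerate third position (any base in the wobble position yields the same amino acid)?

Codon 1 UGU (Cys): third position 2-fold.
Codon 2 GGA (Gly): third position 4-fold.
Codon 3 GCG (Ala): third position 4-fold.
Codon 4 AUC (Ile): third position 3-fold.
Codon 5 GUU (Val): third position 4-fold.
Codon 6 CGA (Arg): third position 4-fold.
Codon 7 UUG (Leu): third position 2-fold.
Codon 8 UGG (Trp): third position 1-fold.
Codon 9 CAG (Gln): third position 2-fold.
Codon 10 UGU (Cys): third position 2-fold.
Four-fold degenerate third positions: 4.

4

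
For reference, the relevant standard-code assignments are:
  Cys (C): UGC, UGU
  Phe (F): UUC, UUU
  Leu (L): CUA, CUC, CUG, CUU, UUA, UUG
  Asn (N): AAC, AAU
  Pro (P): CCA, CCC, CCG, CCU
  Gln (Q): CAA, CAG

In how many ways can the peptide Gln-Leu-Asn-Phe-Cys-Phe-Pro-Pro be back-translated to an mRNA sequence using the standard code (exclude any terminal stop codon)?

3072

Gln: 2 codons.
Leu: 6 codons.
Asn: 2 codons.
Phe: 2 codons.
Cys: 2 codons.
Phe: 2 codons.
Pro: 4 codons.
Pro: 4 codons.
2 × 6 × 2 × 2 × 2 × 2 × 4 × 4 = 3072.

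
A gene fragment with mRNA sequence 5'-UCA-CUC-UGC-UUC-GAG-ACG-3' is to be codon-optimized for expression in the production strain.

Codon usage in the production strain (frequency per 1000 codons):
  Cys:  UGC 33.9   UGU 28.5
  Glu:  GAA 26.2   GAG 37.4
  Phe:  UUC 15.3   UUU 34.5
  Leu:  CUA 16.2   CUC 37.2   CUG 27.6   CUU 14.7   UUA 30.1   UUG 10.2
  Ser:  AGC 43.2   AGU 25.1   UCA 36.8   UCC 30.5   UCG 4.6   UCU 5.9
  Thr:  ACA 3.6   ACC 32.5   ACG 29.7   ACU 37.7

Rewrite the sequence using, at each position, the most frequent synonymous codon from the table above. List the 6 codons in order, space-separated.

AGC CUC UGC UUU GAG ACU

Codon 1 (Ser): best is AGC at 43.2.
Codon 2 (Leu): best is CUC at 37.2.
Codon 3 (Cys): best is UGC at 33.9.
Codon 4 (Phe): best is UUU at 34.5.
Codon 5 (Glu): best is GAG at 37.4.
Codon 6 (Thr): best is ACU at 37.7.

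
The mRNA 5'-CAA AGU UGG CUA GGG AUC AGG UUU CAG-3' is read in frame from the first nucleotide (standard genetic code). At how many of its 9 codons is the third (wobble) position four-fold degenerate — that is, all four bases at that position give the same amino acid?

Codon 1 CAA (Gln): third position 2-fold.
Codon 2 AGU (Ser): third position 2-fold.
Codon 3 UGG (Trp): third position 1-fold.
Codon 4 CUA (Leu): third position 4-fold.
Codon 5 GGG (Gly): third position 4-fold.
Codon 6 AUC (Ile): third position 3-fold.
Codon 7 AGG (Arg): third position 2-fold.
Codon 8 UUU (Phe): third position 2-fold.
Codon 9 CAG (Gln): third position 2-fold.
Four-fold degenerate third positions: 2.

2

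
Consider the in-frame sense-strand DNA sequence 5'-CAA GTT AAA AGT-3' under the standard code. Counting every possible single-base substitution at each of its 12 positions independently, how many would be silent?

6

Codon 1 (CAA, Gln): 1 synonymous substitution.
Codon 2 (GTT, Val): 3 synonymous substitutions.
Codon 3 (AAA, Lys): 1 synonymous substitution.
Codon 4 (AGT, Ser): 1 synonymous substitution.
Total: 1 + 3 + 1 + 1 = 6.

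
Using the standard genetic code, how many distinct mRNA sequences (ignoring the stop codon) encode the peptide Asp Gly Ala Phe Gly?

Asp: 2 codons.
Gly: 4 codons.
Ala: 4 codons.
Phe: 2 codons.
Gly: 4 codons.
2 × 4 × 4 × 2 × 4 = 256.

256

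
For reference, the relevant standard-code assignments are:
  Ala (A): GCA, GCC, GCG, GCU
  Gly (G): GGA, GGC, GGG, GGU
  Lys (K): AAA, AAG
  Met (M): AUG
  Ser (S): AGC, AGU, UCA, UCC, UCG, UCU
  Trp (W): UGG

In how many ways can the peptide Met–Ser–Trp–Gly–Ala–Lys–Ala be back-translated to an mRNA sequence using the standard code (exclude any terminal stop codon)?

768

Met: 1 codon.
Ser: 6 codons.
Trp: 1 codon.
Gly: 4 codons.
Ala: 4 codons.
Lys: 2 codons.
Ala: 4 codons.
1 × 6 × 1 × 4 × 4 × 2 × 4 = 768.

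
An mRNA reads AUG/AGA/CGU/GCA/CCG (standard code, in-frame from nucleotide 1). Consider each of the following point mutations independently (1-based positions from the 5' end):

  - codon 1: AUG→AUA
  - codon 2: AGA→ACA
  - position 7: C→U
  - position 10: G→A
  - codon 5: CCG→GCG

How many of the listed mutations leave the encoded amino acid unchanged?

Codon 1: AUG (Met) → AUA (Ile) — missense.
Codon 2: AGA (Arg) → ACA (Thr) — missense.
Codon 3: CGU (Arg) → UGU (Cys) — missense.
Codon 4: GCA (Ala) → ACA (Thr) — missense.
Codon 5: CCG (Pro) → GCG (Ala) — missense.
Synonymous: 0 of 5.

0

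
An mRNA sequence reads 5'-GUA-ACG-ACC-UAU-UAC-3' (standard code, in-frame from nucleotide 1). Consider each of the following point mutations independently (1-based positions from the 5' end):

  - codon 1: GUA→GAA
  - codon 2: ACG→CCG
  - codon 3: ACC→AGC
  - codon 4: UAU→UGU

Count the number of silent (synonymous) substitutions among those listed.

Codon 1: GUA (Val) → GAA (Glu) — missense.
Codon 2: ACG (Thr) → CCG (Pro) — missense.
Codon 3: ACC (Thr) → AGC (Ser) — missense.
Codon 4: UAU (Tyr) → UGU (Cys) — missense.
Synonymous: 0 of 4.

0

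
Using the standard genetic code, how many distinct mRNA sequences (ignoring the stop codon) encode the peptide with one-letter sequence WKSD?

24

Trp: 1 codon.
Lys: 2 codons.
Ser: 6 codons.
Asp: 2 codons.
1 × 2 × 6 × 2 = 24.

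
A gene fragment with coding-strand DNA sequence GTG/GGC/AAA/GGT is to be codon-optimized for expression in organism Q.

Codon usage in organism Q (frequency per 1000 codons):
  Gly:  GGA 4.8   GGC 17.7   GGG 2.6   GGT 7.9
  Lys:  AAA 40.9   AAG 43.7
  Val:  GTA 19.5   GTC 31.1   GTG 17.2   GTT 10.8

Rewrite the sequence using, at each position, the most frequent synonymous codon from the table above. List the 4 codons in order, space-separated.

GTC GGC AAG GGC

Codon 1 (Val): best is GTC at 31.1.
Codon 2 (Gly): best is GGC at 17.7.
Codon 3 (Lys): best is AAG at 43.7.
Codon 4 (Gly): best is GGC at 17.7.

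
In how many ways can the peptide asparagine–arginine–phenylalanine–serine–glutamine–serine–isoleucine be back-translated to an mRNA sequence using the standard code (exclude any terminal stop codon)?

5184

Asn: 2 codons.
Arg: 6 codons.
Phe: 2 codons.
Ser: 6 codons.
Gln: 2 codons.
Ser: 6 codons.
Ile: 3 codons.
2 × 6 × 2 × 6 × 2 × 6 × 3 = 5184.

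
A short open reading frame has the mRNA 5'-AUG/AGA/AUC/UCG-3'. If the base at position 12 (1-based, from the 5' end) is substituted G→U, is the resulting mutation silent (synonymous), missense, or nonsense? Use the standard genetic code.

Position 12 falls in codon 4: UCG → Ser.
After the substitution the codon is UCU → Ser.
Both encode Ser, so the change is synonymous.

silent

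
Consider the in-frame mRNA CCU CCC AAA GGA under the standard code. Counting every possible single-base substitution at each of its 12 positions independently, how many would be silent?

10

Codon 1 (CCU, Pro): 3 synonymous substitutions.
Codon 2 (CCC, Pro): 3 synonymous substitutions.
Codon 3 (AAA, Lys): 1 synonymous substitution.
Codon 4 (GGA, Gly): 3 synonymous substitutions.
Total: 3 + 3 + 1 + 3 = 10.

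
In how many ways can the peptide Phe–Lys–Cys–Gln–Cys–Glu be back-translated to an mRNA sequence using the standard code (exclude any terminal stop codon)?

Phe: 2 codons.
Lys: 2 codons.
Cys: 2 codons.
Gln: 2 codons.
Cys: 2 codons.
Glu: 2 codons.
2 × 2 × 2 × 2 × 2 × 2 = 64.

64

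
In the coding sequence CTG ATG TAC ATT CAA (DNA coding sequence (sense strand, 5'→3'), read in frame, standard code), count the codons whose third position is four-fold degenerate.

1

Codon 1 CTG (Leu): third position 4-fold.
Codon 2 ATG (Met): third position 1-fold.
Codon 3 TAC (Tyr): third position 2-fold.
Codon 4 ATT (Ile): third position 3-fold.
Codon 5 CAA (Gln): third position 2-fold.
Four-fold degenerate third positions: 1.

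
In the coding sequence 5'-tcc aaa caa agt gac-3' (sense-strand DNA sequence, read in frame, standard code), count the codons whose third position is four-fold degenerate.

1

Codon 1 TCC (Ser): third position 4-fold.
Codon 2 AAA (Lys): third position 2-fold.
Codon 3 CAA (Gln): third position 2-fold.
Codon 4 AGT (Ser): third position 2-fold.
Codon 5 GAC (Asp): third position 2-fold.
Four-fold degenerate third positions: 1.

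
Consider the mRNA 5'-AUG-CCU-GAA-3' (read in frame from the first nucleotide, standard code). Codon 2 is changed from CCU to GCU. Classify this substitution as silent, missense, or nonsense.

Position 4 falls in codon 2: CCU → Pro.
After the substitution the codon is GCU → Ala.
Pro ≠ Ala, so this is a missense mutation.

missense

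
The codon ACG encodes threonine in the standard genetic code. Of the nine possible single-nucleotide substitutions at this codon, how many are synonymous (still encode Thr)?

3

Position 1: none → 0 synonymous.
Position 2: none → 0 synonymous.
Position 3: ACU, ACC, ACA → 3 synonymous.
Total: 0 + 0 + 3 = 3.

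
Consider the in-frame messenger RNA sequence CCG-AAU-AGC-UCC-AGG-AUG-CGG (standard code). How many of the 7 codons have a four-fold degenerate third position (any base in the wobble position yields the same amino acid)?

3

Codon 1 CCG (Pro): third position 4-fold.
Codon 2 AAU (Asn): third position 2-fold.
Codon 3 AGC (Ser): third position 2-fold.
Codon 4 UCC (Ser): third position 4-fold.
Codon 5 AGG (Arg): third position 2-fold.
Codon 6 AUG (Met): third position 1-fold.
Codon 7 CGG (Arg): third position 4-fold.
Four-fold degenerate third positions: 3.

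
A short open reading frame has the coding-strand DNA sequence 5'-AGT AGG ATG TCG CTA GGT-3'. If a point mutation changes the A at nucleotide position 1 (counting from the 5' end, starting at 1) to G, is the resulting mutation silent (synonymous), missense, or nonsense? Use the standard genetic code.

missense

Position 1 falls in codon 1: AGT → Ser.
After the substitution the codon is GGT → Gly.
Ser ≠ Gly, so this is a missense mutation.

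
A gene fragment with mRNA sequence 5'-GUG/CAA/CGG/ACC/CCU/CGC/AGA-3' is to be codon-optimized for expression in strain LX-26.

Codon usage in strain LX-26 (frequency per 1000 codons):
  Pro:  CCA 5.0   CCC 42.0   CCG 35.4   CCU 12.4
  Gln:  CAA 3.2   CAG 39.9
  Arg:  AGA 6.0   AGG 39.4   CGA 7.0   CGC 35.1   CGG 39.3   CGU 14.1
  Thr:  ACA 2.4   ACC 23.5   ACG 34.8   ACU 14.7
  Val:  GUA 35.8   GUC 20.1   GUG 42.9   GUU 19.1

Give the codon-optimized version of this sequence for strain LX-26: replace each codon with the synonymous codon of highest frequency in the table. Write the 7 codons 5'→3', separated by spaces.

Codon 1 (Val): best is GUG at 42.9.
Codon 2 (Gln): best is CAG at 39.9.
Codon 3 (Arg): best is AGG at 39.4.
Codon 4 (Thr): best is ACG at 34.8.
Codon 5 (Pro): best is CCC at 42.0.
Codon 6 (Arg): best is AGG at 39.4.
Codon 7 (Arg): best is AGG at 39.4.

GUG CAG AGG ACG CCC AGG AGG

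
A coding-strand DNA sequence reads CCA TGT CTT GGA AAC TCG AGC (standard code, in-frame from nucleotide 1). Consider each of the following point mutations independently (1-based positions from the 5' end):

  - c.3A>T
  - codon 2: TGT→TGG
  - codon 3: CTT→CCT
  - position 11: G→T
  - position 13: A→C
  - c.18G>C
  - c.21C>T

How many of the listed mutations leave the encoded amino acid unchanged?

3

Codon 1: CCA (Pro) → CCT (Pro) — synonymous.
Codon 2: TGT (Cys) → TGG (Trp) — missense.
Codon 3: CTT (Leu) → CCT (Pro) — missense.
Codon 4: GGA (Gly) → GTA (Val) — missense.
Codon 5: AAC (Asn) → CAC (His) — missense.
Codon 6: TCG (Ser) → TCC (Ser) — synonymous.
Codon 7: AGC (Ser) → AGT (Ser) — synonymous.
Synonymous: 3 of 7.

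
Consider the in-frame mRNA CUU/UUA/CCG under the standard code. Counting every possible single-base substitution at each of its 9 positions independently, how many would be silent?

8

Codon 1 (CUU, Leu): 3 synonymous substitutions.
Codon 2 (UUA, Leu): 2 synonymous substitutions.
Codon 3 (CCG, Pro): 3 synonymous substitutions.
Total: 3 + 2 + 3 = 8.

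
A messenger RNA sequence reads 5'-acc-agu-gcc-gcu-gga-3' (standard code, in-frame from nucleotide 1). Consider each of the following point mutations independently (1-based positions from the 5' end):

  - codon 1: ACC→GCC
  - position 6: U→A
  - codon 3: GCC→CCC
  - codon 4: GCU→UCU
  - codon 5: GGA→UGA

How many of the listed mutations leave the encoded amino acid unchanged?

0

Codon 1: ACC (Thr) → GCC (Ala) — missense.
Codon 2: AGU (Ser) → AGA (Arg) — missense.
Codon 3: GCC (Ala) → CCC (Pro) — missense.
Codon 4: GCU (Ala) → UCU (Ser) — missense.
Codon 5: GGA (Gly) → UGA (Stop) — nonsense.
Synonymous: 0 of 5.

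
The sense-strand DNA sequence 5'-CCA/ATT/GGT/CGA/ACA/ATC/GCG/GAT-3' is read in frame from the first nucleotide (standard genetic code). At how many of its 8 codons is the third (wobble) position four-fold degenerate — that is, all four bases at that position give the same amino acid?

Codon 1 CCA (Pro): third position 4-fold.
Codon 2 ATT (Ile): third position 3-fold.
Codon 3 GGT (Gly): third position 4-fold.
Codon 4 CGA (Arg): third position 4-fold.
Codon 5 ACA (Thr): third position 4-fold.
Codon 6 ATC (Ile): third position 3-fold.
Codon 7 GCG (Ala): third position 4-fold.
Codon 8 GAT (Asp): third position 2-fold.
Four-fold degenerate third positions: 5.

5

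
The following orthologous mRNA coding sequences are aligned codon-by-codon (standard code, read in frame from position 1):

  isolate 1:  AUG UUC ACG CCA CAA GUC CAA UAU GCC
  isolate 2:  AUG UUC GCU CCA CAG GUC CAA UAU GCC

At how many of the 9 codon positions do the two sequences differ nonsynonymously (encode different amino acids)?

1

Codon 1: AUG Met / AUG Met — identical.
Codon 2: UUC Phe / UUC Phe — identical.
Codon 3: ACG Thr / GCU Ala — nonsynonymous.
Codon 4: CCA Pro / CCA Pro — identical.
Codon 5: CAA Gln / CAG Gln — synonymous.
Codon 6: GUC Val / GUC Val — identical.
Codon 7: CAA Gln / CAA Gln — identical.
Codon 8: UAU Tyr / UAU Tyr — identical.
Codon 9: GCC Ala / GCC Ala — identical.
Nonsynonymous differences: 1.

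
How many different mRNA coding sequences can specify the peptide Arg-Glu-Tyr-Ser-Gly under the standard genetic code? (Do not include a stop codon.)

576

Arg: 6 codons.
Glu: 2 codons.
Tyr: 2 codons.
Ser: 6 codons.
Gly: 4 codons.
6 × 2 × 2 × 6 × 4 = 576.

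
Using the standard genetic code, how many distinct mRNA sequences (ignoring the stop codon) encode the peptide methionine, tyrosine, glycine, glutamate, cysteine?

32

Met: 1 codon.
Tyr: 2 codons.
Gly: 4 codons.
Glu: 2 codons.
Cys: 2 codons.
1 × 2 × 4 × 2 × 2 = 32.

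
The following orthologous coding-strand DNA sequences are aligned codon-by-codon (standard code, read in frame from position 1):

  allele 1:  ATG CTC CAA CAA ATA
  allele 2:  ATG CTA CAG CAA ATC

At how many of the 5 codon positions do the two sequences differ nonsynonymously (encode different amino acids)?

Codon 1: ATG Met / ATG Met — identical.
Codon 2: CTC Leu / CTA Leu — synonymous.
Codon 3: CAA Gln / CAG Gln — synonymous.
Codon 4: CAA Gln / CAA Gln — identical.
Codon 5: ATA Ile / ATC Ile — synonymous.
Nonsynonymous differences: 0.

0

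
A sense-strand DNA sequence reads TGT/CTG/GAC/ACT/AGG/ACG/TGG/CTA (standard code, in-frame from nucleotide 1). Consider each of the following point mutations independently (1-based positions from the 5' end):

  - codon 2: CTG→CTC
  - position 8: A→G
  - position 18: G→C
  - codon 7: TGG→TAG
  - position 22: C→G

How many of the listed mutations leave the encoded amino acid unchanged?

2

Codon 2: CTG (Leu) → CTC (Leu) — synonymous.
Codon 3: GAC (Asp) → GGC (Gly) — missense.
Codon 6: ACG (Thr) → ACC (Thr) — synonymous.
Codon 7: TGG (Trp) → TAG (Stop) — nonsense.
Codon 8: CTA (Leu) → GTA (Val) — missense.
Synonymous: 2 of 5.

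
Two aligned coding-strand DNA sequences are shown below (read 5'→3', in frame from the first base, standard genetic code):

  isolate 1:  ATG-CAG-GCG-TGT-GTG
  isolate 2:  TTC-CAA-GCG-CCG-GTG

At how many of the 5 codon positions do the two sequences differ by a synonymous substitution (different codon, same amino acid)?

1

Codon 1: ATG Met / TTC Phe — nonsynonymous.
Codon 2: CAG Gln / CAA Gln — synonymous.
Codon 3: GCG Ala / GCG Ala — identical.
Codon 4: TGT Cys / CCG Pro — nonsynonymous.
Codon 5: GTG Val / GTG Val — identical.
Synonymous differences: 1.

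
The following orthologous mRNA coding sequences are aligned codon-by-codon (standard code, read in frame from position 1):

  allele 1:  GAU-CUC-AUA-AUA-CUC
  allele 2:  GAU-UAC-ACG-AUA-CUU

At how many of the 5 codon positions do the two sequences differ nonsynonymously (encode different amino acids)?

2

Codon 1: GAU Asp / GAU Asp — identical.
Codon 2: CUC Leu / UAC Tyr — nonsynonymous.
Codon 3: AUA Ile / ACG Thr — nonsynonymous.
Codon 4: AUA Ile / AUA Ile — identical.
Codon 5: CUC Leu / CUU Leu — synonymous.
Nonsynonymous differences: 2.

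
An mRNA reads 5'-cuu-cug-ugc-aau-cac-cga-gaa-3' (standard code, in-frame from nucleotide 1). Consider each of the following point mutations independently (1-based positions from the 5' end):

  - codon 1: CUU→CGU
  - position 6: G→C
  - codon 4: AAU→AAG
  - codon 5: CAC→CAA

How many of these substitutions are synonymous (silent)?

Codon 1: CUU (Leu) → CGU (Arg) — missense.
Codon 2: CUG (Leu) → CUC (Leu) — synonymous.
Codon 4: AAU (Asn) → AAG (Lys) — missense.
Codon 5: CAC (His) → CAA (Gln) — missense.
Synonymous: 1 of 4.

1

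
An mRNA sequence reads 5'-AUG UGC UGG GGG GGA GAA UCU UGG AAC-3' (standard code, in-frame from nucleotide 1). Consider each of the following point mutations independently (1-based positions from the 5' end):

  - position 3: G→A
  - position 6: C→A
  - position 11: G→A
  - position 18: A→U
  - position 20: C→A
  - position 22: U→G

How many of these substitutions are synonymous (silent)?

Codon 1: AUG (Met) → AUA (Ile) — missense.
Codon 2: UGC (Cys) → UGA (Stop) — nonsense.
Codon 4: GGG (Gly) → GAG (Glu) — missense.
Codon 6: GAA (Glu) → GAU (Asp) — missense.
Codon 7: UCU (Ser) → UAU (Tyr) — missense.
Codon 8: UGG (Trp) → GGG (Gly) — missense.
Synonymous: 0 of 6.

0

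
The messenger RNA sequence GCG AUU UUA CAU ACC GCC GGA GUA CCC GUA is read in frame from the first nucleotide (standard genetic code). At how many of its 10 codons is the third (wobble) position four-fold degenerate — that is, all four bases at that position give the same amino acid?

7

Codon 1 GCG (Ala): third position 4-fold.
Codon 2 AUU (Ile): third position 3-fold.
Codon 3 UUA (Leu): third position 2-fold.
Codon 4 CAU (His): third position 2-fold.
Codon 5 ACC (Thr): third position 4-fold.
Codon 6 GCC (Ala): third position 4-fold.
Codon 7 GGA (Gly): third position 4-fold.
Codon 8 GUA (Val): third position 4-fold.
Codon 9 CCC (Pro): third position 4-fold.
Codon 10 GUA (Val): third position 4-fold.
Four-fold degenerate third positions: 7.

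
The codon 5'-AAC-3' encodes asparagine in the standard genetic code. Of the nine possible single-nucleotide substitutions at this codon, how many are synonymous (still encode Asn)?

1

Position 1: none → 0 synonymous.
Position 2: none → 0 synonymous.
Position 3: AAU → 1 synonymous.
Total: 0 + 0 + 1 = 1.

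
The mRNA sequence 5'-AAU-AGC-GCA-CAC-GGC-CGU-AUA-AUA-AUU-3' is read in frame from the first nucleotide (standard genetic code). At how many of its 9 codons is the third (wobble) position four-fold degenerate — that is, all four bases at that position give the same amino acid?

3

Codon 1 AAU (Asn): third position 2-fold.
Codon 2 AGC (Ser): third position 2-fold.
Codon 3 GCA (Ala): third position 4-fold.
Codon 4 CAC (His): third position 2-fold.
Codon 5 GGC (Gly): third position 4-fold.
Codon 6 CGU (Arg): third position 4-fold.
Codon 7 AUA (Ile): third position 3-fold.
Codon 8 AUA (Ile): third position 3-fold.
Codon 9 AUU (Ile): third position 3-fold.
Four-fold degenerate third positions: 3.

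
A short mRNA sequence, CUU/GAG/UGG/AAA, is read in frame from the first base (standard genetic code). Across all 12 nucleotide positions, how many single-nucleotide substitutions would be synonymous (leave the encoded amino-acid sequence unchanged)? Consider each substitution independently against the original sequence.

Codon 1 (CUU, Leu): 3 synonymous substitutions.
Codon 2 (GAG, Glu): 1 synonymous substitution.
Codon 3 (UGG, Trp): 0 synonymous substitutions.
Codon 4 (AAA, Lys): 1 synonymous substitution.
Total: 3 + 1 + 0 + 1 = 5.

5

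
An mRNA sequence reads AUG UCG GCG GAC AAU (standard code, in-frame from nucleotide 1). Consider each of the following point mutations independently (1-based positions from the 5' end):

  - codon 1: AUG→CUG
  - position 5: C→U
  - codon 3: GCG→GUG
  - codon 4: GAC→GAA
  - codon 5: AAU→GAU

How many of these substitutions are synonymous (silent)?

0

Codon 1: AUG (Met) → CUG (Leu) — missense.
Codon 2: UCG (Ser) → UUG (Leu) — missense.
Codon 3: GCG (Ala) → GUG (Val) — missense.
Codon 4: GAC (Asp) → GAA (Glu) — missense.
Codon 5: AAU (Asn) → GAU (Asp) — missense.
Synonymous: 0 of 5.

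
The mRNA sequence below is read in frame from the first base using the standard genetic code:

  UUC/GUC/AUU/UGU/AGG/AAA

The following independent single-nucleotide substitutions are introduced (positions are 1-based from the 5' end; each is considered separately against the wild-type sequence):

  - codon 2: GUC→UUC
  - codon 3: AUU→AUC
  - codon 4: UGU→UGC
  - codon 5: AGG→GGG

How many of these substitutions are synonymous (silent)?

2

Codon 2: GUC (Val) → UUC (Phe) — missense.
Codon 3: AUU (Ile) → AUC (Ile) — synonymous.
Codon 4: UGU (Cys) → UGC (Cys) — synonymous.
Codon 5: AGG (Arg) → GGG (Gly) — missense.
Synonymous: 2 of 4.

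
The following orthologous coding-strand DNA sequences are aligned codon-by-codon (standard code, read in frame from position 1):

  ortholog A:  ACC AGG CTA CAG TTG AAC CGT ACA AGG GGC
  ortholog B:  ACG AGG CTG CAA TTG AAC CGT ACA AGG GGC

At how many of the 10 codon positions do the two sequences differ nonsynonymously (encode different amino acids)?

0

Codon 1: ACC Thr / ACG Thr — synonymous.
Codon 2: AGG Arg / AGG Arg — identical.
Codon 3: CTA Leu / CTG Leu — synonymous.
Codon 4: CAG Gln / CAA Gln — synonymous.
Codon 5: TTG Leu / TTG Leu — identical.
Codon 6: AAC Asn / AAC Asn — identical.
Codon 7: CGT Arg / CGT Arg — identical.
Codon 8: ACA Thr / ACA Thr — identical.
Codon 9: AGG Arg / AGG Arg — identical.
Codon 10: GGC Gly / GGC Gly — identical.
Nonsynonymous differences: 0.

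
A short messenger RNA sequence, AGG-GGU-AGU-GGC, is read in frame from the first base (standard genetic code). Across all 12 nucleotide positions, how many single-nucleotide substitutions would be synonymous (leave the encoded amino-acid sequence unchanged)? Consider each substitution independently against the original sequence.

9

Codon 1 (AGG, Arg): 2 synonymous substitutions.
Codon 2 (GGU, Gly): 3 synonymous substitutions.
Codon 3 (AGU, Ser): 1 synonymous substitution.
Codon 4 (GGC, Gly): 3 synonymous substitutions.
Total: 2 + 3 + 1 + 3 = 9.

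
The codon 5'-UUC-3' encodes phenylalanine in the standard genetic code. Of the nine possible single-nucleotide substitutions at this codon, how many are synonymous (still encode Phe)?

1

Position 1: none → 0 synonymous.
Position 2: none → 0 synonymous.
Position 3: UUU → 1 synonymous.
Total: 0 + 0 + 1 = 1.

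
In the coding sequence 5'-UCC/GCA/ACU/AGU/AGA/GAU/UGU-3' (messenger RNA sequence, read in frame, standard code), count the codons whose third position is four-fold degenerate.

3

Codon 1 UCC (Ser): third position 4-fold.
Codon 2 GCA (Ala): third position 4-fold.
Codon 3 ACU (Thr): third position 4-fold.
Codon 4 AGU (Ser): third position 2-fold.
Codon 5 AGA (Arg): third position 2-fold.
Codon 6 GAU (Asp): third position 2-fold.
Codon 7 UGU (Cys): third position 2-fold.
Four-fold degenerate third positions: 3.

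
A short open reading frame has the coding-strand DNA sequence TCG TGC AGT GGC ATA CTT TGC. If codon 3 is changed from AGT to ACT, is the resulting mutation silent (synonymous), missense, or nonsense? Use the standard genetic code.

missense

Position 8 falls in codon 3: AGT → Ser.
After the substitution the codon is ACT → Thr.
Ser ≠ Thr, so this is a missense mutation.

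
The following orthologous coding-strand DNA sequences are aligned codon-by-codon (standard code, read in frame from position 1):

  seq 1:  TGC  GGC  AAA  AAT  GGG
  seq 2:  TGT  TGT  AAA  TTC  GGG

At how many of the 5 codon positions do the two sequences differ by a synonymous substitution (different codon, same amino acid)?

Codon 1: TGC Cys / TGT Cys — synonymous.
Codon 2: GGC Gly / TGT Cys — nonsynonymous.
Codon 3: AAA Lys / AAA Lys — identical.
Codon 4: AAT Asn / TTC Phe — nonsynonymous.
Codon 5: GGG Gly / GGG Gly — identical.
Synonymous differences: 1.

1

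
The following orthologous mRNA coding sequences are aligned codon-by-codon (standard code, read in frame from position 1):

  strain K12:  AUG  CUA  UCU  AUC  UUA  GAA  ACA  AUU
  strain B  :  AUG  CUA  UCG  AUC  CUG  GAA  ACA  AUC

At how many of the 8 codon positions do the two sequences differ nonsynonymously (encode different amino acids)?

Codon 1: AUG Met / AUG Met — identical.
Codon 2: CUA Leu / CUA Leu — identical.
Codon 3: UCU Ser / UCG Ser — synonymous.
Codon 4: AUC Ile / AUC Ile — identical.
Codon 5: UUA Leu / CUG Leu — synonymous.
Codon 6: GAA Glu / GAA Glu — identical.
Codon 7: ACA Thr / ACA Thr — identical.
Codon 8: AUU Ile / AUC Ile — synonymous.
Nonsynonymous differences: 0.

0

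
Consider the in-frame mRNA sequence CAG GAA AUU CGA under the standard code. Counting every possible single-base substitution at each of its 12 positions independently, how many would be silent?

8

Codon 1 (CAG, Gln): 1 synonymous substitution.
Codon 2 (GAA, Glu): 1 synonymous substitution.
Codon 3 (AUU, Ile): 2 synonymous substitutions.
Codon 4 (CGA, Arg): 4 synonymous substitutions.
Total: 1 + 1 + 2 + 4 = 8.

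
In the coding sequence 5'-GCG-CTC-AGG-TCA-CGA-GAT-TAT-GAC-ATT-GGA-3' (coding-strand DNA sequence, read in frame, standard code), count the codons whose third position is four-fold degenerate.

Codon 1 GCG (Ala): third position 4-fold.
Codon 2 CTC (Leu): third position 4-fold.
Codon 3 AGG (Arg): third position 2-fold.
Codon 4 TCA (Ser): third position 4-fold.
Codon 5 CGA (Arg): third position 4-fold.
Codon 6 GAT (Asp): third position 2-fold.
Codon 7 TAT (Tyr): third position 2-fold.
Codon 8 GAC (Asp): third position 2-fold.
Codon 9 ATT (Ile): third position 3-fold.
Codon 10 GGA (Gly): third position 4-fold.
Four-fold degenerate third positions: 5.

5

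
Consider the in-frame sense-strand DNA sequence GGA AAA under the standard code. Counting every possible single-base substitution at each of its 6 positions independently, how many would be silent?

Codon 1 (GGA, Gly): 3 synonymous substitutions.
Codon 2 (AAA, Lys): 1 synonymous substitution.
Total: 3 + 1 = 4.

4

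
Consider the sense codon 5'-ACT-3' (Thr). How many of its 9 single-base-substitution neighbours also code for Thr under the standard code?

Position 1: none → 0 synonymous.
Position 2: none → 0 synonymous.
Position 3: ACC, ACA, ACG → 3 synonymous.
Total: 0 + 0 + 3 = 3.

3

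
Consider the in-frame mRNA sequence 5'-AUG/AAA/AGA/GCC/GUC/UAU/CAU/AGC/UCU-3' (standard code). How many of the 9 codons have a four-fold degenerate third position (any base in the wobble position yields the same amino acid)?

3

Codon 1 AUG (Met): third position 1-fold.
Codon 2 AAA (Lys): third position 2-fold.
Codon 3 AGA (Arg): third position 2-fold.
Codon 4 GCC (Ala): third position 4-fold.
Codon 5 GUC (Val): third position 4-fold.
Codon 6 UAU (Tyr): third position 2-fold.
Codon 7 CAU (His): third position 2-fold.
Codon 8 AGC (Ser): third position 2-fold.
Codon 9 UCU (Ser): third position 4-fold.
Four-fold degenerate third positions: 3.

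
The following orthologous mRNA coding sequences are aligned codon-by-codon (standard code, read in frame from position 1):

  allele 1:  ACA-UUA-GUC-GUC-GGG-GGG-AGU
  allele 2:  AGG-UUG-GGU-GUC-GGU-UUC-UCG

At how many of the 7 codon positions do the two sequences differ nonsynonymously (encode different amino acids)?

Codon 1: ACA Thr / AGG Arg — nonsynonymous.
Codon 2: UUA Leu / UUG Leu — synonymous.
Codon 3: GUC Val / GGU Gly — nonsynonymous.
Codon 4: GUC Val / GUC Val — identical.
Codon 5: GGG Gly / GGU Gly — synonymous.
Codon 6: GGG Gly / UUC Phe — nonsynonymous.
Codon 7: AGU Ser / UCG Ser — synonymous.
Nonsynonymous differences: 3.

3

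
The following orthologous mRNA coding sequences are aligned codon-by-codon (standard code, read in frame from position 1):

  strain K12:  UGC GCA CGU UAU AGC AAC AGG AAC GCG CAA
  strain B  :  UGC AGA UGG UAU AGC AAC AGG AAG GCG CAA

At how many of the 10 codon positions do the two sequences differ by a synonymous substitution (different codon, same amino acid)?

Codon 1: UGC Cys / UGC Cys — identical.
Codon 2: GCA Ala / AGA Arg — nonsynonymous.
Codon 3: CGU Arg / UGG Trp — nonsynonymous.
Codon 4: UAU Tyr / UAU Tyr — identical.
Codon 5: AGC Ser / AGC Ser — identical.
Codon 6: AAC Asn / AAC Asn — identical.
Codon 7: AGG Arg / AGG Arg — identical.
Codon 8: AAC Asn / AAG Lys — nonsynonymous.
Codon 9: GCG Ala / GCG Ala — identical.
Codon 10: CAA Gln / CAA Gln — identical.
Synonymous differences: 0.

0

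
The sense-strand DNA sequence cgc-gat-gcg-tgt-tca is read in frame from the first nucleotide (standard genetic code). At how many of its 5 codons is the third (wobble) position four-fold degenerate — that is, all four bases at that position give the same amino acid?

Codon 1 CGC (Arg): third position 4-fold.
Codon 2 GAT (Asp): third position 2-fold.
Codon 3 GCG (Ala): third position 4-fold.
Codon 4 TGT (Cys): third position 2-fold.
Codon 5 TCA (Ser): third position 4-fold.
Four-fold degenerate third positions: 3.

3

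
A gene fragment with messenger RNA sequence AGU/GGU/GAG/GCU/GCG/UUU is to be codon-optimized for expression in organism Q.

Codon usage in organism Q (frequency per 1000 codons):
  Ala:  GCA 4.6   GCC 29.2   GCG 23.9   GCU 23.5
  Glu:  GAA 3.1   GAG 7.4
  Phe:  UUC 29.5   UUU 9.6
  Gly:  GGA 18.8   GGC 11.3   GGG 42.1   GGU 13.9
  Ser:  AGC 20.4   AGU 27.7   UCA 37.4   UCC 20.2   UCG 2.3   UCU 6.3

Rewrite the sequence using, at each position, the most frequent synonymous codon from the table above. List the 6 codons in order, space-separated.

UCA GGG GAG GCC GCC UUC

Codon 1 (Ser): best is UCA at 37.4.
Codon 2 (Gly): best is GGG at 42.1.
Codon 3 (Glu): best is GAG at 7.4.
Codon 4 (Ala): best is GCC at 29.2.
Codon 5 (Ala): best is GCC at 29.2.
Codon 6 (Phe): best is UUC at 29.5.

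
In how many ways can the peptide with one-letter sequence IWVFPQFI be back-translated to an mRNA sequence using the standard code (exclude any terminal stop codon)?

Ile: 3 codons.
Trp: 1 codon.
Val: 4 codons.
Phe: 2 codons.
Pro: 4 codons.
Gln: 2 codons.
Phe: 2 codons.
Ile: 3 codons.
3 × 1 × 4 × 2 × 4 × 2 × 2 × 3 = 1152.

1152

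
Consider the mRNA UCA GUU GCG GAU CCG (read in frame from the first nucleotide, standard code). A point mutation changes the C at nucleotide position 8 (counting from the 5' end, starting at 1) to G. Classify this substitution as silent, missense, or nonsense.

missense

Position 8 falls in codon 3: GCG → Ala.
After the substitution the codon is GGG → Gly.
Ala ≠ Gly, so this is a missense mutation.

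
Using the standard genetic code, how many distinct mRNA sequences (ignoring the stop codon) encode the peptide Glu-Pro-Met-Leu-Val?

192

Glu: 2 codons.
Pro: 4 codons.
Met: 1 codon.
Leu: 6 codons.
Val: 4 codons.
2 × 4 × 1 × 6 × 4 = 192.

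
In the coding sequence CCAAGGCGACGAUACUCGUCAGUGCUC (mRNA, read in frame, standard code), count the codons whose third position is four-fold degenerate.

7

Codon 1 CCA (Pro): third position 4-fold.
Codon 2 AGG (Arg): third position 2-fold.
Codon 3 CGA (Arg): third position 4-fold.
Codon 4 CGA (Arg): third position 4-fold.
Codon 5 UAC (Tyr): third position 2-fold.
Codon 6 UCG (Ser): third position 4-fold.
Codon 7 UCA (Ser): third position 4-fold.
Codon 8 GUG (Val): third position 4-fold.
Codon 9 CUC (Leu): third position 4-fold.
Four-fold degenerate third positions: 7.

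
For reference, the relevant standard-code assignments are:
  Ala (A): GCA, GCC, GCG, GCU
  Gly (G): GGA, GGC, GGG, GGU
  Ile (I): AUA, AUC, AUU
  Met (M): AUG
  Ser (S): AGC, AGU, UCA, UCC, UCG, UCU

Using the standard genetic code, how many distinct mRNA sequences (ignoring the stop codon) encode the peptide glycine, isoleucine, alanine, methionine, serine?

Gly: 4 codons.
Ile: 3 codons.
Ala: 4 codons.
Met: 1 codon.
Ser: 6 codons.
4 × 3 × 4 × 1 × 6 = 288.

288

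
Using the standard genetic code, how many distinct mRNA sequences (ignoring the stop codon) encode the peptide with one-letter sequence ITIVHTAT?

18432

Ile: 3 codons.
Thr: 4 codons.
Ile: 3 codons.
Val: 4 codons.
His: 2 codons.
Thr: 4 codons.
Ala: 4 codons.
Thr: 4 codons.
3 × 4 × 3 × 4 × 2 × 4 × 4 × 4 = 18432.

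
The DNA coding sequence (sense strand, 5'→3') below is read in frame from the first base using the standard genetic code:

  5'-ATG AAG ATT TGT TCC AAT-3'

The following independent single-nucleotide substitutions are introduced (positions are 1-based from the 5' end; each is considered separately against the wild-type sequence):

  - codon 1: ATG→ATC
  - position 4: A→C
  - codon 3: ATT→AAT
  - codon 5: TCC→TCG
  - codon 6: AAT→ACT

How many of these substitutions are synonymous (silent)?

1

Codon 1: ATG (Met) → ATC (Ile) — missense.
Codon 2: AAG (Lys) → CAG (Gln) — missense.
Codon 3: ATT (Ile) → AAT (Asn) — missense.
Codon 5: TCC (Ser) → TCG (Ser) — synonymous.
Codon 6: AAT (Asn) → ACT (Thr) — missense.
Synonymous: 1 of 5.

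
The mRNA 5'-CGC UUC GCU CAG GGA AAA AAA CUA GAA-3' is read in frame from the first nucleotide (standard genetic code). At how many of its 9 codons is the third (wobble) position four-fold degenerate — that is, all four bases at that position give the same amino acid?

4

Codon 1 CGC (Arg): third position 4-fold.
Codon 2 UUC (Phe): third position 2-fold.
Codon 3 GCU (Ala): third position 4-fold.
Codon 4 CAG (Gln): third position 2-fold.
Codon 5 GGA (Gly): third position 4-fold.
Codon 6 AAA (Lys): third position 2-fold.
Codon 7 AAA (Lys): third position 2-fold.
Codon 8 CUA (Leu): third position 4-fold.
Codon 9 GAA (Glu): third position 2-fold.
Four-fold degenerate third positions: 4.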